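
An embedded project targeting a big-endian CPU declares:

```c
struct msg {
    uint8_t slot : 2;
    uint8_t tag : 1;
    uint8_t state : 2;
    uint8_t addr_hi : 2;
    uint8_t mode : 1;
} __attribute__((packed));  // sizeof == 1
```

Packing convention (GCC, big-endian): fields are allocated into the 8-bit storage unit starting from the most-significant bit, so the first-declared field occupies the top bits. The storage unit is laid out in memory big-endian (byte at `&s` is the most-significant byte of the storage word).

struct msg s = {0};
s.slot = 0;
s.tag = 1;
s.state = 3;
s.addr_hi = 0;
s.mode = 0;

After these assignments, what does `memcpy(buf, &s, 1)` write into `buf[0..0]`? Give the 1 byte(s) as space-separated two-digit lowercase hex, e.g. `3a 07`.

38

[6+:2] slot=0 & 0x3 = 0x0; word=0x00
[5+:1] tag=1 & 0x1 = 0x1; word=0x20
[3+:2] state=3 & 0x3 = 0x3; word=0x38
[1+:2] addr_hi=0 & 0x3 = 0x0; word=0x38
[0+:1] mode=0 & 0x1 = 0x0; word=0x38
word = 0x38 → big-endian bytes:
  [0]=0x38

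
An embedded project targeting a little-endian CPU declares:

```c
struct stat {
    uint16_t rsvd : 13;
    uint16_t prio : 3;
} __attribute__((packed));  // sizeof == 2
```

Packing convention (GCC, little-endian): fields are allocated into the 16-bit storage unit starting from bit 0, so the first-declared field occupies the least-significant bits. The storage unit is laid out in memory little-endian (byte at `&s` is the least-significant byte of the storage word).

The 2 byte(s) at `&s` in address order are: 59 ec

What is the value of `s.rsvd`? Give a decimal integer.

3161

[0]=0x59 [1]=0xec (little-endian) → word 0xec59
rsvd [0+:13] = (word>>0) & 0x1fff = 3161  ←
prio [13+:3] = (word>>13) & 0x7 = 7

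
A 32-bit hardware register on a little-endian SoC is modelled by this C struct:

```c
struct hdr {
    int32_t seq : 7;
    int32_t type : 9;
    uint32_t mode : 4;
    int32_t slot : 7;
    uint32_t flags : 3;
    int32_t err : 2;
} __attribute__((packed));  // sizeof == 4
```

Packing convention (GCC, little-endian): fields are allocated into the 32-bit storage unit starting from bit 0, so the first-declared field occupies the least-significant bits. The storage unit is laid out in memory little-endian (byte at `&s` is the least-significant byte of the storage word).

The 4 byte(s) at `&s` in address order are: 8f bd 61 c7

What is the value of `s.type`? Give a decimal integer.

-133

[0]=0x8f [1]=0xbd [2]=0x61 [3]=0xc7 (little-endian) → word 0xc761bd8f
seq [0+:7] = (word>>0) & 0x7f = 15
type [7+:9] = (word>>7) & 0x1ff = 379  ←
mode [16+:4] = (word>>16) & 0xf = 1
slot [20+:7] = (word>>20) & 0x7f = 118
flags [27+:3] = (word>>27) & 0x7 = 0
err [30+:2] = (word>>30) & 0x3 = 3
type signed 9b, MSB=1: 379 - 512 = -133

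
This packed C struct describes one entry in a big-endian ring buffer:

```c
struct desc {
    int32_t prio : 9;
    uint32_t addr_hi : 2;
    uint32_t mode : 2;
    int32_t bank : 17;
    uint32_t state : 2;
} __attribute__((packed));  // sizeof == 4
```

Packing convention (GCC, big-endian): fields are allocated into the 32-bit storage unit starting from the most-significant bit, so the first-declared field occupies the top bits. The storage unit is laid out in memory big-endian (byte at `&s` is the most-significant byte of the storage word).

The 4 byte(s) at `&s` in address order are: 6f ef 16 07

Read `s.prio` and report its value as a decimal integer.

[0]=0x6f [1]=0xef [2]=0x16 [3]=0x07 (big-endian) → word 0x6fef1607
prio:9 @ bit 23 → (0x6fef1607>>23)&0x1ff = 0xdf  ←
addr_hi:2 @ bit 21 → (0x6fef1607>>21)&0x3 = 0x3
mode:2 @ bit 19 → (0x6fef1607>>19)&0x3 = 0x1
bank:17 @ bit 2 → (0x6fef1607>>2)&0x1ffff = 0x1c581
state:2 @ bit 0 → (0x6fef1607>>0)&0x3 = 0x3
prio signed 9b, MSB=0: value = 223

223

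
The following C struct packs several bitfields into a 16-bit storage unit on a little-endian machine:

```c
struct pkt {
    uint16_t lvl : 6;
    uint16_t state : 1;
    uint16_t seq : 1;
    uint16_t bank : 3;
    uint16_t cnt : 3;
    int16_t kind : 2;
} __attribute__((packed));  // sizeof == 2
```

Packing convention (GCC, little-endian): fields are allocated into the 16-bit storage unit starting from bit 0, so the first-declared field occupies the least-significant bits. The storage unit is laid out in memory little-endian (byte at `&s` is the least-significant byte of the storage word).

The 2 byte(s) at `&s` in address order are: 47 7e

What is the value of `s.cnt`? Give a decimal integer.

7

[0]=0x47 [1]=0x7e (little-endian) → word 0x7e47
lvl:6 @ bit 0 → (0x7e47>>0)&0x3f = 0x7
state:1 @ bit 6 → (0x7e47>>6)&0x1 = 0x1
seq:1 @ bit 7 → (0x7e47>>7)&0x1 = 0x0
bank:3 @ bit 8 → (0x7e47>>8)&0x7 = 0x6
cnt:3 @ bit 11 → (0x7e47>>11)&0x7 = 0x7  ←
kind:2 @ bit 14 → (0x7e47>>14)&0x3 = 0x1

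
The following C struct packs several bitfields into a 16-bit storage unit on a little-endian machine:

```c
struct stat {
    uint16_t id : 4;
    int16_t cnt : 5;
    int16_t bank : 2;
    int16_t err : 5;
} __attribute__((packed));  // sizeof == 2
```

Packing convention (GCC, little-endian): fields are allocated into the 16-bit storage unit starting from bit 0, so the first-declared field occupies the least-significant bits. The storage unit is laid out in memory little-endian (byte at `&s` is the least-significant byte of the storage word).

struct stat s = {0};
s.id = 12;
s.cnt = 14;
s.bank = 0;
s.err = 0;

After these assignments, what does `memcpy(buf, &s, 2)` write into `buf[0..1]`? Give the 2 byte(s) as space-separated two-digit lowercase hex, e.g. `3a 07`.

ec 00

id:4 = 12 → 0xc << 0 → word 0x000c
cnt:5 = 14 → 0xe << 4 → word 0x00ec
bank:2 = 0 → 0x0 << 9 → word 0x00ec
err:5 = 0 → 0x0 << 11 → word 0x00ec
word = 0x00ec → little-endian bytes:
  [0]=0xec  [1]=0x00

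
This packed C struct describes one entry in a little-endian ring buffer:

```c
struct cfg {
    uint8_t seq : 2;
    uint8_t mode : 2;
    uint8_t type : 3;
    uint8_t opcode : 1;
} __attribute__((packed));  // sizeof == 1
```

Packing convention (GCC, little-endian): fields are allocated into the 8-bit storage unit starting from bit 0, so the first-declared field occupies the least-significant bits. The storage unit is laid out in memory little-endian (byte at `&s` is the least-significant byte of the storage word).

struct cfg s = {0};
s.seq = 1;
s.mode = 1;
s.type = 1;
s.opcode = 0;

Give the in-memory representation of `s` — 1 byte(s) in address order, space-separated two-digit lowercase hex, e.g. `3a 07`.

15

seq:2 = 1 → 0x1 << 0 → word 0x01
mode:2 = 1 → 0x1 << 2 → word 0x05
type:3 = 1 → 0x1 << 4 → word 0x15
opcode:1 = 0 → 0x0 << 7 → word 0x15
word = 0x15 → little-endian bytes:
  [0]=0x15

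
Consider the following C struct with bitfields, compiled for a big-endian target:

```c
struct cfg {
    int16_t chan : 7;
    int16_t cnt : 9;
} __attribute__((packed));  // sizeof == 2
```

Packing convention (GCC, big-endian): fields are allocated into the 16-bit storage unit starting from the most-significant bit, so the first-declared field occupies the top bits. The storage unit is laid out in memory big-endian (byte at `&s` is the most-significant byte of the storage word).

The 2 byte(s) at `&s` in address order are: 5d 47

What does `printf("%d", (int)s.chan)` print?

[0]=0x5d [1]=0x47 (big-endian) → word 0x5d47
chan [9+:7] = (word>>9) & 0x7f = 46  ←
cnt [0+:9] = (word>>0) & 0x1ff = 327
chan signed 7b, MSB=0: value = 46

46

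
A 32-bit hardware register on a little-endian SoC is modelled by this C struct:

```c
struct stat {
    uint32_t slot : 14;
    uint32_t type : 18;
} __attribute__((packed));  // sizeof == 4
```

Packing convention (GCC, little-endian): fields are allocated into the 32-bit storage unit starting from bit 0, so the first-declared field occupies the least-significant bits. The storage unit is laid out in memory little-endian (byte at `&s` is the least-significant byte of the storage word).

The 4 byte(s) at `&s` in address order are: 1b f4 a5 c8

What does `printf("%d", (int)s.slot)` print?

13339

[0]=0x1b [1]=0xf4 [2]=0xa5 [3]=0xc8 (little-endian) → word 0xc8a5f41b
slot [0+:14] = (word>>0) & 0x3fff = 13339  ←
type [14+:18] = (word>>14) & 0x3ffff = 205463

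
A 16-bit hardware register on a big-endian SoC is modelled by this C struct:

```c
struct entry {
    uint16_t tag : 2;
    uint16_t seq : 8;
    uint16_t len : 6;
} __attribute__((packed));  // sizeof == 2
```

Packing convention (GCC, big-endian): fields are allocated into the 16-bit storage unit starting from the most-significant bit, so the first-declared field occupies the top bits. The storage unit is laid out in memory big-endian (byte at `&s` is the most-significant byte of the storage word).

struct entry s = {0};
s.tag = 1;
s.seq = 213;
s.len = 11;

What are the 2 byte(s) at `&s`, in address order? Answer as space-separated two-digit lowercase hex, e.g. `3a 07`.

75 4b

[14+:2] tag=1 & 0x3 = 0x1; word=0x4000
[6+:8] seq=213 & 0xff = 0xd5; word=0x7540
[0+:6] len=11 & 0x3f = 0xb; word=0x754b
word = 0x754b → big-endian bytes:
  [0]=0x75  [1]=0x4b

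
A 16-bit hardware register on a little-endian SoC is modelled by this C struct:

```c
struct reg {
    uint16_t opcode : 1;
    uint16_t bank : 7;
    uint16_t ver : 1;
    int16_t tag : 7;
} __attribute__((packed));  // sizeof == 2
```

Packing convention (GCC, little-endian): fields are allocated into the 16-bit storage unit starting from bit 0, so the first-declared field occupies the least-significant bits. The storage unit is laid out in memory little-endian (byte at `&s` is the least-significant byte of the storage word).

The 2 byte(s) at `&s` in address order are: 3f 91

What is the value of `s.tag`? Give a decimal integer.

-56

[0]=0x3f [1]=0x91 (little-endian) → word 0x913f
opcode:1 @ bit 0 → (0x913f>>0)&0x1 = 0x1
bank:7 @ bit 1 → (0x913f>>1)&0x7f = 0x1f
ver:1 @ bit 8 → (0x913f>>8)&0x1 = 0x1
tag:7 @ bit 9 → (0x913f>>9)&0x7f = 0x48  ←
tag signed 7b, MSB=1: 72 - 128 = -56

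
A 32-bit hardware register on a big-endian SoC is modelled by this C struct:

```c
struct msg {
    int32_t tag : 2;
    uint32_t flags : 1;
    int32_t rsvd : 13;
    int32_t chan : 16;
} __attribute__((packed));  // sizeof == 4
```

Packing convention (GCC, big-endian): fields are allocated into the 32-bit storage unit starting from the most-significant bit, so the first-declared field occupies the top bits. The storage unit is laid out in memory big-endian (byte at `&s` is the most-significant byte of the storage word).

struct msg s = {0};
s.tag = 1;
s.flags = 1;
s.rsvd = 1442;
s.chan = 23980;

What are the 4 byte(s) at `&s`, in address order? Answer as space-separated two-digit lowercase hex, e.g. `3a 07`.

tag (2b) val=1 bits=0x1 at bit 30: 0x40000000
flags (1b) val=1 bits=0x1 at bit 29: 0x60000000
rsvd (13b) val=1442 bits=0x5a2 at bit 16: 0x65a20000
chan (16b) val=23980 bits=0x5dac at bit 0: 0x65a25dac
word = 0x65a25dac → big-endian bytes:
  [0]=0x65  [1]=0xa2  [2]=0x5d  [3]=0xac

65 a2 5d ac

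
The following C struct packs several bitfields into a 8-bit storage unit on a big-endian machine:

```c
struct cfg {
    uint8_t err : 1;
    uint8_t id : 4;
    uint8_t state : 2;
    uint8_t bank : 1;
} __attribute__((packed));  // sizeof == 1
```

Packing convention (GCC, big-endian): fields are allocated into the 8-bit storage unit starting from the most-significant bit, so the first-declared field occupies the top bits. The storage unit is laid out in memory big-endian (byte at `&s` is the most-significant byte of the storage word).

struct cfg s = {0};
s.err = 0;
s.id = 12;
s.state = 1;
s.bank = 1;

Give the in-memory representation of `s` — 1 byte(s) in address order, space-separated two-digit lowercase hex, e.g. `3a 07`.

63

err (1b) val=0 bits=0x0 at bit 7: 0x00
id (4b) val=12 bits=0xc at bit 3: 0x60
state (2b) val=1 bits=0x1 at bit 1: 0x62
bank (1b) val=1 bits=0x1 at bit 0: 0x63
word = 0x63 → big-endian bytes:
  [0]=0x63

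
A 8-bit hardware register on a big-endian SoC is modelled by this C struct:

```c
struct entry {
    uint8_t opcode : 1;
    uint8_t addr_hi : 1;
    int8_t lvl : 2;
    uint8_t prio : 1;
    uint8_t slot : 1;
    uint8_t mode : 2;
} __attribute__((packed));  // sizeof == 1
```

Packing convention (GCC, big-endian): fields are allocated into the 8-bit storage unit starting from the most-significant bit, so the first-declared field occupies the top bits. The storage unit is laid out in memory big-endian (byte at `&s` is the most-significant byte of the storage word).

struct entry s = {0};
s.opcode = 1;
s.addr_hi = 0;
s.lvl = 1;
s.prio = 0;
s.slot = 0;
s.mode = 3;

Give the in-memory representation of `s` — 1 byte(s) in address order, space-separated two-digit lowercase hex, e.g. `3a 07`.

93

opcode:1 = 1 → 0x1 << 7 → word 0x80
addr_hi:1 = 0 → 0x0 << 6 → word 0x80
lvl:2 = 1 → 0x1 << 4 → word 0x90
prio:1 = 0 → 0x0 << 3 → word 0x90
slot:1 = 0 → 0x0 << 2 → word 0x90
mode:2 = 3 → 0x3 << 0 → word 0x93
word = 0x93 → big-endian bytes:
  [0]=0x93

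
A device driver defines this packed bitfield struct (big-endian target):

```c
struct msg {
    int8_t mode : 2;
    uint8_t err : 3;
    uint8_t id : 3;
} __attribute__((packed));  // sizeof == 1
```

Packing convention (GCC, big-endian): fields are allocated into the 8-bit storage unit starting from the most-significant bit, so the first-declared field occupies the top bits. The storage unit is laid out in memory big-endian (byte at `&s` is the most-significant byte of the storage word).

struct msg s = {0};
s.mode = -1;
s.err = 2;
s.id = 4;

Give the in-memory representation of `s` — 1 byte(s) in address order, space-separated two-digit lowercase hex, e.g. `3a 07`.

mode (2b) val=-1 bits=0x3 at bit 6: 0xc0
err (3b) val=2 bits=0x2 at bit 3: 0xd0
id (3b) val=4 bits=0x4 at bit 0: 0xd4
word = 0xd4 → big-endian bytes:
  [0]=0xd4

d4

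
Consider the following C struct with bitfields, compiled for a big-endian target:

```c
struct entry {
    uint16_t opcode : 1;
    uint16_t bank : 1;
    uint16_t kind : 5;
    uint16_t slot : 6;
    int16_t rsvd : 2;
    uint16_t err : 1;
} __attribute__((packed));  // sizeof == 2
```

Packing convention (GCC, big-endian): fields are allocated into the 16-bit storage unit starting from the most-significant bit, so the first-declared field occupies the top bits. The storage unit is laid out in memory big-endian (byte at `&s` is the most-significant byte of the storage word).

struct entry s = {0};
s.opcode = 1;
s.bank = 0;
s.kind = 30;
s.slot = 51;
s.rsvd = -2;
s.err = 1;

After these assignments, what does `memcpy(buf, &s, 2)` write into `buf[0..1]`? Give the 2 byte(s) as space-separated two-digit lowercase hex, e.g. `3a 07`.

[15+:1] opcode=1 & 0x1 = 0x1; word=0x8000
[14+:1] bank=0 & 0x1 = 0x0; word=0x8000
[9+:5] kind=30 & 0x1f = 0x1e; word=0xbc00
[3+:6] slot=51 & 0x3f = 0x33; word=0xbd98
[1+:2] rsvd=-2 & 0x3 = 0x2; word=0xbd9c
[0+:1] err=1 & 0x1 = 0x1; word=0xbd9d
word = 0xbd9d → big-endian bytes:
  [0]=0xbd  [1]=0x9d

bd 9d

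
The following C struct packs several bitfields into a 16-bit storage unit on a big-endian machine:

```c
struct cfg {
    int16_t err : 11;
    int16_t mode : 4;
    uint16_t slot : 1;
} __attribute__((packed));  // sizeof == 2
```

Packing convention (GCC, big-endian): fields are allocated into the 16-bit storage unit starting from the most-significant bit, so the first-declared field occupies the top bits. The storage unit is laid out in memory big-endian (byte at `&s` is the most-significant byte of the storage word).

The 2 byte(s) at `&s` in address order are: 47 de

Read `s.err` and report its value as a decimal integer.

[0]=0x47 [1]=0xde (big-endian) → word 0x47de
err [5+:11] = (word>>5) & 0x7ff = 574  ←
mode [1+:4] = (word>>1) & 0xf = 15
slot [0+:1] = (word>>0) & 0x1 = 0
err signed 11b, MSB=0: value = 574

574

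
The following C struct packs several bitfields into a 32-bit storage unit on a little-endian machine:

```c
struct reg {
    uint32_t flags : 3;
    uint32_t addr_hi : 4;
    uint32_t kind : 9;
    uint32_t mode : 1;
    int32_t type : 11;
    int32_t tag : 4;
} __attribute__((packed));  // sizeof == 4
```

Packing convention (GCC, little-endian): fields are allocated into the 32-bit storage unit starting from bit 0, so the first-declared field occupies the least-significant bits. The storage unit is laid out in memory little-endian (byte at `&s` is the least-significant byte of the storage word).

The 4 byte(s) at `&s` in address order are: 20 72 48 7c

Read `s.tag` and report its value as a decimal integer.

[0]=0x20 [1]=0x72 [2]=0x48 [3]=0x7c (little-endian) → word 0x7c487220
flags:3 @ bit 0 → (0x7c487220>>0)&0x7 = 0x0
addr_hi:4 @ bit 3 → (0x7c487220>>3)&0xf = 0x4
kind:9 @ bit 7 → (0x7c487220>>7)&0x1ff = 0xe4
mode:1 @ bit 16 → (0x7c487220>>16)&0x1 = 0x0
type:11 @ bit 17 → (0x7c487220>>17)&0x7ff = 0x624
tag:4 @ bit 28 → (0x7c487220>>28)&0xf = 0x7  ←
tag signed 4b, MSB=0: value = 7

7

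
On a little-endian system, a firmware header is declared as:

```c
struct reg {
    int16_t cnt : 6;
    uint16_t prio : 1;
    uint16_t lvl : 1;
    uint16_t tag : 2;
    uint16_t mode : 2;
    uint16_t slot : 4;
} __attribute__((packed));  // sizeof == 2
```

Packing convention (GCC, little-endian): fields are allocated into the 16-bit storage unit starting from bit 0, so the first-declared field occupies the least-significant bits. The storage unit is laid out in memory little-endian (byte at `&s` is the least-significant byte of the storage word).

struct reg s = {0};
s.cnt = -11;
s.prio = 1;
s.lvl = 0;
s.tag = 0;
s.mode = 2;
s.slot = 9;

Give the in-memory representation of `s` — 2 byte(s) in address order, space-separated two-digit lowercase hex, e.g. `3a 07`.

75 98

[0+:6] cnt=-11 & 0x3f = 0x35; word=0x0035
[6+:1] prio=1 & 0x1 = 0x1; word=0x0075
[7+:1] lvl=0 & 0x1 = 0x0; word=0x0075
[8+:2] tag=0 & 0x3 = 0x0; word=0x0075
[10+:2] mode=2 & 0x3 = 0x2; word=0x0875
[12+:4] slot=9 & 0xf = 0x9; word=0x9875
word = 0x9875 → little-endian bytes:
  [0]=0x75  [1]=0x98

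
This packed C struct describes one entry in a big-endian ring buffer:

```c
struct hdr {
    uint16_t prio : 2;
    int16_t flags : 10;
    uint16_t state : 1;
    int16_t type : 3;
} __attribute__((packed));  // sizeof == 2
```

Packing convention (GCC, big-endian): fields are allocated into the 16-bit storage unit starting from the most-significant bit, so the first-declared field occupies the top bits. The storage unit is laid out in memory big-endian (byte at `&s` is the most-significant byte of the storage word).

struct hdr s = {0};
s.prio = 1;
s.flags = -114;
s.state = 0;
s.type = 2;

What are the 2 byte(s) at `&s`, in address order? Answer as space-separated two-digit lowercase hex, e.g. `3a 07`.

[14+:2] prio=1 & 0x3 = 0x1; word=0x4000
[4+:10] flags=-114 & 0x3ff = 0x38e; word=0x78e0
[3+:1] state=0 & 0x1 = 0x0; word=0x78e0
[0+:3] type=2 & 0x7 = 0x2; word=0x78e2
word = 0x78e2 → big-endian bytes:
  [0]=0x78  [1]=0xe2

78 e2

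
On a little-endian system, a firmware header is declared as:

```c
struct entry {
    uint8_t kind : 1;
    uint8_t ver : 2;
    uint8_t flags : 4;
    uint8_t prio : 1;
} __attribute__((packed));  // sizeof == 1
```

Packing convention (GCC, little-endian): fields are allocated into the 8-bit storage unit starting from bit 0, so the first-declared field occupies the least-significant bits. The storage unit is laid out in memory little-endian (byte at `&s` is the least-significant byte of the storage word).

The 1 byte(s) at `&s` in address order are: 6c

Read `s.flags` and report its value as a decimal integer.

[0]=0x6c (little-endian) → word 0x6c
kind:1 @ bit 0 → (0x6c>>0)&0x1 = 0x0
ver:2 @ bit 1 → (0x6c>>1)&0x3 = 0x2
flags:4 @ bit 3 → (0x6c>>3)&0xf = 0xd  ←
prio:1 @ bit 7 → (0x6c>>7)&0x1 = 0x0

13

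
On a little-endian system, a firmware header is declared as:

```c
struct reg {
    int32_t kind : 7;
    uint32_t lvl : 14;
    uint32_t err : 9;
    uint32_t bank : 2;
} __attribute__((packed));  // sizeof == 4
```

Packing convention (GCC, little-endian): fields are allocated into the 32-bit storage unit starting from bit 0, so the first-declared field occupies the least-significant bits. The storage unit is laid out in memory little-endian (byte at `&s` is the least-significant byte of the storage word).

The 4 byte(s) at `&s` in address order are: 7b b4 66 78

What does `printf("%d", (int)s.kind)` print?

-5

[0]=0x7b [1]=0xb4 [2]=0x66 [3]=0x78 (little-endian) → word 0x7866b47b
kind [0+:7] = (word>>0) & 0x7f = 123  ←
lvl [7+:14] = (word>>7) & 0x3fff = 3432
err [21+:9] = (word>>21) & 0x1ff = 451
bank [30+:2] = (word>>30) & 0x3 = 1
kind signed 7b, MSB=1: 123 - 128 = -5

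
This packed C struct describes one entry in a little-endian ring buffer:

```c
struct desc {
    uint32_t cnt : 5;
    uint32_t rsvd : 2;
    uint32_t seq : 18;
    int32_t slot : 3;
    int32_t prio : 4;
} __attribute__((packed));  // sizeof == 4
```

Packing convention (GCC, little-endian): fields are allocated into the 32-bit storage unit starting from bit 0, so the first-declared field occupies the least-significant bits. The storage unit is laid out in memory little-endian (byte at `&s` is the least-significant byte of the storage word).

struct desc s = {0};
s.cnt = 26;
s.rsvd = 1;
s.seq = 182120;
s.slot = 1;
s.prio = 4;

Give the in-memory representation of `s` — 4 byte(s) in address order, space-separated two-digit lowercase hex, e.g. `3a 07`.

3a b4 63 43

[0+:5] cnt=26 & 0x1f = 0x1a; word=0x0000001a
[5+:2] rsvd=1 & 0x3 = 0x1; word=0x0000003a
[7+:18] seq=182120 & 0x3ffff = 0x2c768; word=0x0163b43a
[25+:3] slot=1 & 0x7 = 0x1; word=0x0363b43a
[28+:4] prio=4 & 0xf = 0x4; word=0x4363b43a
word = 0x4363b43a → little-endian bytes:
  [0]=0x3a  [1]=0xb4  [2]=0x63  [3]=0x43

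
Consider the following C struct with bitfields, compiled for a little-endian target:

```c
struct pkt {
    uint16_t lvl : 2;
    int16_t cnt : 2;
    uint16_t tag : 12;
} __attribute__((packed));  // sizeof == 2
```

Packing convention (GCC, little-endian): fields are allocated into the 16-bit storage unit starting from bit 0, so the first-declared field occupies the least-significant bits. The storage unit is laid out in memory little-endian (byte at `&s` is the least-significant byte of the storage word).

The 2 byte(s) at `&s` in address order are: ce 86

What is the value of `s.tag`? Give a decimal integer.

[0]=0xce [1]=0x86 (little-endian) → word 0x86ce
lvl:2 @ bit 0 → (0x86ce>>0)&0x3 = 0x2
cnt:2 @ bit 2 → (0x86ce>>2)&0x3 = 0x3
tag:12 @ bit 4 → (0x86ce>>4)&0xfff = 0x86c  ←

2156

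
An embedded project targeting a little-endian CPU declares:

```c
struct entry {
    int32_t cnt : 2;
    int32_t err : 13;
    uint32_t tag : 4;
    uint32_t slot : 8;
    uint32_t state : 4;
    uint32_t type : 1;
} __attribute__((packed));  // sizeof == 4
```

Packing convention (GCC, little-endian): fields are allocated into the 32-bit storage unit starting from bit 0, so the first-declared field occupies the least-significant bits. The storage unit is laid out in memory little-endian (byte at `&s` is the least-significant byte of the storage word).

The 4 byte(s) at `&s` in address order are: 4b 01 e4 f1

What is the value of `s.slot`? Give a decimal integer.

60

[0]=0x4b [1]=0x01 [2]=0xe4 [3]=0xf1 (little-endian) → word 0xf1e4014b
cnt [0+:2] = (word>>0) & 0x3 = 3
err [2+:13] = (word>>2) & 0x1fff = 82
tag [15+:4] = (word>>15) & 0xf = 8
slot [19+:8] = (word>>19) & 0xff = 60  ←
state [27+:4] = (word>>27) & 0xf = 14
type [31+:1] = (word>>31) & 0x1 = 1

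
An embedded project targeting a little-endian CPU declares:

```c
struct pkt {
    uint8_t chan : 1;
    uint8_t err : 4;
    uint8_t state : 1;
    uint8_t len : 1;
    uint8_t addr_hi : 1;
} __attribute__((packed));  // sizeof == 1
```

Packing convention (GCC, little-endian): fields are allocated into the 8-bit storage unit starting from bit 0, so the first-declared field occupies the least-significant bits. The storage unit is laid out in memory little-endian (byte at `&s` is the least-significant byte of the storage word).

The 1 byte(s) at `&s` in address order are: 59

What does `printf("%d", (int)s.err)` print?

12

[0]=0x59 (little-endian) → word 0x59
chan [0+:1] = (word>>0) & 0x1 = 1
err [1+:4] = (word>>1) & 0xf = 12  ←
state [5+:1] = (word>>5) & 0x1 = 0
len [6+:1] = (word>>6) & 0x1 = 1
addr_hi [7+:1] = (word>>7) & 0x1 = 0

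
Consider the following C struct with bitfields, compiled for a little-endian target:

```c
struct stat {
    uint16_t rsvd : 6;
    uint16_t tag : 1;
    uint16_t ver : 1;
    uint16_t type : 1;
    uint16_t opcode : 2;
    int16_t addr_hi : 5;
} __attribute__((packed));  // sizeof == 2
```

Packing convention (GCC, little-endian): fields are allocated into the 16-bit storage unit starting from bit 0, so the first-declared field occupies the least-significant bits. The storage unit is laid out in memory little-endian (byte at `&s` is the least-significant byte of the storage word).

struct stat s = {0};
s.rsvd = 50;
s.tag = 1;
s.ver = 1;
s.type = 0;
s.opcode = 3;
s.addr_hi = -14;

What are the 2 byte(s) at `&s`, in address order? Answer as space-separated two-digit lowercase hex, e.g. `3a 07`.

rsvd:6 = 50 → 0x32 << 0 → word 0x0032
tag:1 = 1 → 0x1 << 6 → word 0x0072
ver:1 = 1 → 0x1 << 7 → word 0x00f2
type:1 = 0 → 0x0 << 8 → word 0x00f2
opcode:2 = 3 → 0x3 << 9 → word 0x06f2
addr_hi:5 = -14 → 0x12 << 11 → word 0x96f2
word = 0x96f2 → little-endian bytes:
  [0]=0xf2  [1]=0x96

f2 96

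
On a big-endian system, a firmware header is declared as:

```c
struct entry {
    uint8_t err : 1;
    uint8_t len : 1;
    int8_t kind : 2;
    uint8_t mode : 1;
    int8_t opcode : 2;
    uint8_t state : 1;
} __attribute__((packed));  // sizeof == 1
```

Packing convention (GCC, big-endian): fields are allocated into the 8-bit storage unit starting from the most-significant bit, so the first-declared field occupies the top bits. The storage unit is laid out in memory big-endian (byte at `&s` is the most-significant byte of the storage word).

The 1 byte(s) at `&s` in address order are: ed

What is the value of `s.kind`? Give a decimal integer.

-2

[0]=0xed (big-endian) → word 0xed
err [7+:1] = (word>>7) & 0x1 = 1
len [6+:1] = (word>>6) & 0x1 = 1
kind [4+:2] = (word>>4) & 0x3 = 2  ←
mode [3+:1] = (word>>3) & 0x1 = 1
opcode [1+:2] = (word>>1) & 0x3 = 2
state [0+:1] = (word>>0) & 0x1 = 1
kind signed 2b, MSB=1: 2 - 4 = -2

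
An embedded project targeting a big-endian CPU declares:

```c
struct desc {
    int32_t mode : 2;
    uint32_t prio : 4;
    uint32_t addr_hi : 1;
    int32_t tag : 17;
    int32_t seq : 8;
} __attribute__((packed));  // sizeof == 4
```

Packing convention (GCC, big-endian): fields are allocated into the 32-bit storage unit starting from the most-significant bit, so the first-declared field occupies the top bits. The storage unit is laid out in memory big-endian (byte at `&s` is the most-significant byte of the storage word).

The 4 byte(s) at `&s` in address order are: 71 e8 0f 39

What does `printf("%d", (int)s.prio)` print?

12

[0]=0x71 [1]=0xe8 [2]=0x0f [3]=0x39 (big-endian) → word 0x71e80f39
mode [30+:2] = (word>>30) & 0x3 = 1
prio [26+:4] = (word>>26) & 0xf = 12  ←
addr_hi [25+:1] = (word>>25) & 0x1 = 0
tag [8+:17] = (word>>8) & 0x1ffff = 124943
seq [0+:8] = (word>>0) & 0xff = 57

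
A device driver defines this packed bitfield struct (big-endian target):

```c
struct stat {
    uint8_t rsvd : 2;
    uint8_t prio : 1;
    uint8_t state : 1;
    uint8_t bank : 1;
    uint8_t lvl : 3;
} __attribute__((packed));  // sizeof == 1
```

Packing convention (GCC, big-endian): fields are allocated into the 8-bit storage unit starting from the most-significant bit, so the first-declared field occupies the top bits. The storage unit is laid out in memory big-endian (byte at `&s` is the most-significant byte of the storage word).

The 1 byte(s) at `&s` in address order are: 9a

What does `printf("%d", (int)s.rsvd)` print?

2

[0]=0x9a (big-endian) → word 0x9a
rsvd [6+:2] = (word>>6) & 0x3 = 2  ←
prio [5+:1] = (word>>5) & 0x1 = 0
state [4+:1] = (word>>4) & 0x1 = 1
bank [3+:1] = (word>>3) & 0x1 = 1
lvl [0+:3] = (word>>0) & 0x7 = 2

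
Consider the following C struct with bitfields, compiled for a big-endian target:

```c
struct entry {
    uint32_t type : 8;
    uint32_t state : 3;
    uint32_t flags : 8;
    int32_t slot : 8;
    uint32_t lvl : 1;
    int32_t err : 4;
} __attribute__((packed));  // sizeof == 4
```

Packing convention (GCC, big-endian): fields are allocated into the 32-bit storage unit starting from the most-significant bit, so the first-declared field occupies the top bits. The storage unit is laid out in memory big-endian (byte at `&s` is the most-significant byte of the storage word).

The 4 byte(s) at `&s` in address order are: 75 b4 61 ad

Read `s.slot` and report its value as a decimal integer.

13

[0]=0x75 [1]=0xb4 [2]=0x61 [3]=0xad (big-endian) → word 0x75b461ad
type [24+:8] = (word>>24) & 0xff = 117
state [21+:3] = (word>>21) & 0x7 = 5
flags [13+:8] = (word>>13) & 0xff = 163
slot [5+:8] = (word>>5) & 0xff = 13  ←
lvl [4+:1] = (word>>4) & 0x1 = 0
err [0+:4] = (word>>0) & 0xf = 13
slot signed 8b, MSB=0: value = 13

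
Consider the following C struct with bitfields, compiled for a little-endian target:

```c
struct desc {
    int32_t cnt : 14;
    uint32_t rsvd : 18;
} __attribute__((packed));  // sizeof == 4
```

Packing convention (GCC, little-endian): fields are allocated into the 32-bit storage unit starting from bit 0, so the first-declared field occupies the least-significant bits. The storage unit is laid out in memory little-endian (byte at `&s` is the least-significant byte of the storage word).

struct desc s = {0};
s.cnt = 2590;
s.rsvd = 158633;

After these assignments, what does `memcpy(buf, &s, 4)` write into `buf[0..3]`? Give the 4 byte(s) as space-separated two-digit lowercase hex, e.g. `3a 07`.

1e 4a ea 9a

cnt (14b) val=2590 bits=0xa1e at bit 0: 0x00000a1e
rsvd (18b) val=158633 bits=0x26ba9 at bit 14: 0x9aea4a1e
word = 0x9aea4a1e → little-endian bytes:
  [0]=0x1e  [1]=0x4a  [2]=0xea  [3]=0x9a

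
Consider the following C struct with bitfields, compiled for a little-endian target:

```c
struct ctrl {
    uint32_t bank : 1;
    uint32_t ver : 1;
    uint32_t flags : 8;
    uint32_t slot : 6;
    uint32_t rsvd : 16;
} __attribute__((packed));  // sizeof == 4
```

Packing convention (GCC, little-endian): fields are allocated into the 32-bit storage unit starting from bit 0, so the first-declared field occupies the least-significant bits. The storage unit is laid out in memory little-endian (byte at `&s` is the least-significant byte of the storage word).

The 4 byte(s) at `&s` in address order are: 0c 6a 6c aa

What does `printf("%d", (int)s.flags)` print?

131

[0]=0x0c [1]=0x6a [2]=0x6c [3]=0xaa (little-endian) → word 0xaa6c6a0c
bank:1 @ bit 0 → (0xaa6c6a0c>>0)&0x1 = 0x0
ver:1 @ bit 1 → (0xaa6c6a0c>>1)&0x1 = 0x0
flags:8 @ bit 2 → (0xaa6c6a0c>>2)&0xff = 0x83  ←
slot:6 @ bit 10 → (0xaa6c6a0c>>10)&0x3f = 0x1a
rsvd:16 @ bit 16 → (0xaa6c6a0c>>16)&0xffff = 0xaa6c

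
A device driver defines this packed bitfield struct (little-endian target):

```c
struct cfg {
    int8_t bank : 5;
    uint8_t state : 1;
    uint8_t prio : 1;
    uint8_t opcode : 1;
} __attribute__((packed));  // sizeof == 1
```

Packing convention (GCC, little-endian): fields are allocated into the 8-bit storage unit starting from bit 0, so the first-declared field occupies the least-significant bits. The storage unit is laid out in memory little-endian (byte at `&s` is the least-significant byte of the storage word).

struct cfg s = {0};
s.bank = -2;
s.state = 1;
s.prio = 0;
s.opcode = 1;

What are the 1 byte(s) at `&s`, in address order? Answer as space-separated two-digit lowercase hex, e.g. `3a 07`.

bank:5 = -2 → 0x1e << 0 → word 0x1e
state:1 = 1 → 0x1 << 5 → word 0x3e
prio:1 = 0 → 0x0 << 6 → word 0x3e
opcode:1 = 1 → 0x1 << 7 → word 0xbe
word = 0xbe → little-endian bytes:
  [0]=0xbe

be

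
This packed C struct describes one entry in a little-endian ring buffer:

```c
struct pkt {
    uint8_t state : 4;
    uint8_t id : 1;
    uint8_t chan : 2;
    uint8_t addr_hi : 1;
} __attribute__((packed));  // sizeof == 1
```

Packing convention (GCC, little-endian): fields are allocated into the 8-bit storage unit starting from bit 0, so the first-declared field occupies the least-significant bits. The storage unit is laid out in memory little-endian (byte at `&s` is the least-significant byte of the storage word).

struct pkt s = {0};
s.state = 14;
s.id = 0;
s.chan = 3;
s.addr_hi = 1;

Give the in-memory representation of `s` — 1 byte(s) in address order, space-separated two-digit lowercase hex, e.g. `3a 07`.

ee

state (4b) val=14 bits=0xe at bit 0: 0x0e
id (1b) val=0 bits=0x0 at bit 4: 0x0e
chan (2b) val=3 bits=0x3 at bit 5: 0x6e
addr_hi (1b) val=1 bits=0x1 at bit 7: 0xee
word = 0xee → little-endian bytes:
  [0]=0xee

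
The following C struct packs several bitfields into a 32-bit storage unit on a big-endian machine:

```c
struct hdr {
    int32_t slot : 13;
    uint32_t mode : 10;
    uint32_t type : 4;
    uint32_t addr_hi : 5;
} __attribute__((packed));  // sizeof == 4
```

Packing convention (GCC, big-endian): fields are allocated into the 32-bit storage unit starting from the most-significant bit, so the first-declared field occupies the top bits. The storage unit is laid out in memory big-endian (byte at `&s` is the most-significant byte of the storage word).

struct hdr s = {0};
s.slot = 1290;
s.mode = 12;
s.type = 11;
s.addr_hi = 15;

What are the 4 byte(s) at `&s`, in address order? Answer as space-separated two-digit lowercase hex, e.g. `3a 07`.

28 50 19 6f

slot:13 = 1290 → 0x50a << 19 → word 0x28500000
mode:10 = 12 → 0xc << 9 → word 0x28501800
type:4 = 11 → 0xb << 5 → word 0x28501960
addr_hi:5 = 15 → 0xf << 0 → word 0x2850196f
word = 0x2850196f → big-endian bytes:
  [0]=0x28  [1]=0x50  [2]=0x19  [3]=0x6f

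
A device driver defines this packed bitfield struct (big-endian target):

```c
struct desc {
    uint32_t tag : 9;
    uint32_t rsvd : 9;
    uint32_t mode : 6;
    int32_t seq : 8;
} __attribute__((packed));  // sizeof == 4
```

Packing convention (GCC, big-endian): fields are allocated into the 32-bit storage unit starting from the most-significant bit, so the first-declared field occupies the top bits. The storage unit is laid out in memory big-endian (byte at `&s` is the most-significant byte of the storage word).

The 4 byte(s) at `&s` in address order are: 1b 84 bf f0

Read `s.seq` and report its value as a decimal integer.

[0]=0x1b [1]=0x84 [2]=0xbf [3]=0xf0 (big-endian) → word 0x1b84bff0
tag:9 @ bit 23 → (0x1b84bff0>>23)&0x1ff = 0x37
rsvd:9 @ bit 14 → (0x1b84bff0>>14)&0x1ff = 0x12
mode:6 @ bit 8 → (0x1b84bff0>>8)&0x3f = 0x3f
seq:8 @ bit 0 → (0x1b84bff0>>0)&0xff = 0xf0  ←
seq signed 8b, MSB=1: 240 - 256 = -16

-16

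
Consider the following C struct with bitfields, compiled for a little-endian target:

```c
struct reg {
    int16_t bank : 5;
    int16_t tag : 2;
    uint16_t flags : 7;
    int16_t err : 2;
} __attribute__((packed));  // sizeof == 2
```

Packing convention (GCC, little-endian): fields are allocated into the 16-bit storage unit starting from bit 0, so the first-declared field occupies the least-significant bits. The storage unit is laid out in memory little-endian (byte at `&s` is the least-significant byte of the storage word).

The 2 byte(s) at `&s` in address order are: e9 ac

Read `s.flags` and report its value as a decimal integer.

89

[0]=0xe9 [1]=0xac (little-endian) → word 0xace9
bank [0+:5] = (word>>0) & 0x1f = 9
tag [5+:2] = (word>>5) & 0x3 = 3
flags [7+:7] = (word>>7) & 0x7f = 89  ←
err [14+:2] = (word>>14) & 0x3 = 2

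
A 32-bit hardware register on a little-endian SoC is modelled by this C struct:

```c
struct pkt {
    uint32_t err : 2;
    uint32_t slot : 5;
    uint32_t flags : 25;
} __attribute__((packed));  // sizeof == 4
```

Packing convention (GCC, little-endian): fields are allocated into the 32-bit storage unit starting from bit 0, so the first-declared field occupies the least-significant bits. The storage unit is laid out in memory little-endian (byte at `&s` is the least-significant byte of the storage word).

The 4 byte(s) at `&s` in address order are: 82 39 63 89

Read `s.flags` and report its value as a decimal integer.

[0]=0x82 [1]=0x39 [2]=0x63 [3]=0x89 (little-endian) → word 0x89633982
err:2 @ bit 0 → (0x89633982>>0)&0x3 = 0x2
slot:5 @ bit 2 → (0x89633982>>2)&0x1f = 0x0
flags:25 @ bit 7 → (0x89633982>>7)&0x1ffffff = 0x112c673  ←

18007667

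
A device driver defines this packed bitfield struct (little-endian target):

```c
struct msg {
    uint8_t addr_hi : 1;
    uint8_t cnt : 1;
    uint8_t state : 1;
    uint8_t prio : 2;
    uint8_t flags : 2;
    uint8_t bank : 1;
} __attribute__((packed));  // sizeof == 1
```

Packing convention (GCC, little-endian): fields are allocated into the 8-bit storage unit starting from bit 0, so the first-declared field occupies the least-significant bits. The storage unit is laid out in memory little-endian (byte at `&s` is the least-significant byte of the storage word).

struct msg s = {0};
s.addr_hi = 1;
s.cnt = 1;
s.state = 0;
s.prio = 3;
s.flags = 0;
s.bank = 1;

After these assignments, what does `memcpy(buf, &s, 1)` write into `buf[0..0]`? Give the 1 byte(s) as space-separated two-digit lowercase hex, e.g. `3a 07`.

9b

[0+:1] addr_hi=1 & 0x1 = 0x1; word=0x01
[1+:1] cnt=1 & 0x1 = 0x1; word=0x03
[2+:1] state=0 & 0x1 = 0x0; word=0x03
[3+:2] prio=3 & 0x3 = 0x3; word=0x1b
[5+:2] flags=0 & 0x3 = 0x0; word=0x1b
[7+:1] bank=1 & 0x1 = 0x1; word=0x9b
word = 0x9b → little-endian bytes:
  [0]=0x9b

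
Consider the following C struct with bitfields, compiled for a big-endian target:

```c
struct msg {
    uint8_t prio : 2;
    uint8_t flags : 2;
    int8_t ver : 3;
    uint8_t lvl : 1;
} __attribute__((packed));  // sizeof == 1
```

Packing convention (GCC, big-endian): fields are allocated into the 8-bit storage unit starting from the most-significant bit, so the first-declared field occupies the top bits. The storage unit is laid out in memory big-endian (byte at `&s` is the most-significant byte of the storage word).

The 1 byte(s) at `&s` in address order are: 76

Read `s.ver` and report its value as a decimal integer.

[0]=0x76 (big-endian) → word 0x76
prio [6+:2] = (word>>6) & 0x3 = 1
flags [4+:2] = (word>>4) & 0x3 = 3
ver [1+:3] = (word>>1) & 0x7 = 3  ←
lvl [0+:1] = (word>>0) & 0x1 = 0
ver signed 3b, MSB=0: value = 3

3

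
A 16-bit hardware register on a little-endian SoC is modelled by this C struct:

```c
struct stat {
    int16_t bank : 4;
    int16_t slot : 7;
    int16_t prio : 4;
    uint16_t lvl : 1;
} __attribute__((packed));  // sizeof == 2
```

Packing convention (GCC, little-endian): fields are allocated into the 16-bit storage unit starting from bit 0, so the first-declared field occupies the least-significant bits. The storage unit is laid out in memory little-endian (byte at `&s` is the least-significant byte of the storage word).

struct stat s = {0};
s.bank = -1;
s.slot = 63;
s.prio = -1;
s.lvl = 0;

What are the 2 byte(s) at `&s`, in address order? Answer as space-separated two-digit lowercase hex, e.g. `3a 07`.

ff 7b

[0+:4] bank=-1 & 0xf = 0xf; word=0x000f
[4+:7] slot=63 & 0x7f = 0x3f; word=0x03ff
[11+:4] prio=-1 & 0xf = 0xf; word=0x7bff
[15+:1] lvl=0 & 0x1 = 0x0; word=0x7bff
word = 0x7bff → little-endian bytes:
  [0]=0xff  [1]=0x7b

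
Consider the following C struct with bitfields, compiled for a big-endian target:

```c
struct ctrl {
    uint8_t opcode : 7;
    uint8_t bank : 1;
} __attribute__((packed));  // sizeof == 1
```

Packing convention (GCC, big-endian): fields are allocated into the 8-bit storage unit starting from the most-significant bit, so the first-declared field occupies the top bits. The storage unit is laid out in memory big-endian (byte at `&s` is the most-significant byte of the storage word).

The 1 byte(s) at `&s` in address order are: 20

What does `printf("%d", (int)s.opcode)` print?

[0]=0x20 (big-endian) → word 0x20
opcode:7 @ bit 1 → (0x20>>1)&0x7f = 0x10  ←
bank:1 @ bit 0 → (0x20>>0)&0x1 = 0x0

16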